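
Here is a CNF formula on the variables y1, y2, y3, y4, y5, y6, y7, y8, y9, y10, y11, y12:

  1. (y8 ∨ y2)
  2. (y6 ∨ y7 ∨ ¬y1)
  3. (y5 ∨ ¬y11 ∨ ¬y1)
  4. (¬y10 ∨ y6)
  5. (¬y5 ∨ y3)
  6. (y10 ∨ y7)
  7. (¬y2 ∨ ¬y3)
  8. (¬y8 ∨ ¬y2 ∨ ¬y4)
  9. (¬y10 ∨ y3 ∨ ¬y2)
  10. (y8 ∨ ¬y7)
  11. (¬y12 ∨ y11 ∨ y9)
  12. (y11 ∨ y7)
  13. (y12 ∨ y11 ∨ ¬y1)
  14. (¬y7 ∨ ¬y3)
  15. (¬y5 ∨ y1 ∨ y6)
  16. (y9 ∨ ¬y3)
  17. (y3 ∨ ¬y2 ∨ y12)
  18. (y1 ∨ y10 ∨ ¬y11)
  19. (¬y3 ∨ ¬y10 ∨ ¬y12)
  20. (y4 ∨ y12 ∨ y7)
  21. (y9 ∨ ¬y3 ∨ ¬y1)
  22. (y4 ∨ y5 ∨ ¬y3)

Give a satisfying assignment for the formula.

y1=0, y2=0, y3=0, y4=1, y5=0, y6=1, y7=1, y8=1, y9=1, y10=0, y11=0, y12=1

Check each clause:
  1. (y8 ∨ y2) — y8 is true.
  2. (y7 ∨ ¬y1 ∨ y6) — y6 is true.
  3. (¬y1 ∨ ¬y11 ∨ y5) — ¬y11 is true.
  4. (y6 ∨ ¬y10) — y6 is true.
  5. (¬y5 ∨ y3) — ¬y5 is true.
  6. (y7 ∨ y10) — y7 is true.
  7. (¬y2 ∨ ¬y3) — ¬y3 is true.
  8. (¬y8 ∨ ¬y2 ∨ ¬y4) — ¬y2 is true.
  9. (y3 ∨ ¬y2 ∨ ¬y10) — ¬y10 is true.
  10. (y8 ∨ ¬y7) — y8 is true.
  11. (y9 ∨ ¬y12 ∨ y11) — y9 is true.
  12. (y11 ∨ y7) — y7 is true.
  13. (¬y1 ∨ y12 ∨ y11) — y12 is true.
  14. (¬y3 ∨ ¬y7) — ¬y3 is true.
  15. (¬y5 ∨ y6 ∨ y1) — ¬y5 is true.
  16. (y9 ∨ ¬y3) — y9 is true.
  17. (y3 ∨ ¬y2 ∨ y12) — y12 is true.
  18. (y1 ∨ ¬y11 ∨ y10) — ¬y11 is true.
  19. (¬y12 ∨ ¬y3 ∨ ¬y10) — ¬y3 is true.
  20. (y7 ∨ y12 ∨ y4) — y4 is true.
  21. (¬y3 ∨ y9 ∨ ¬y1) — y9 is true.
  22. (¬y3 ∨ y5 ∨ y4) — y4 is true.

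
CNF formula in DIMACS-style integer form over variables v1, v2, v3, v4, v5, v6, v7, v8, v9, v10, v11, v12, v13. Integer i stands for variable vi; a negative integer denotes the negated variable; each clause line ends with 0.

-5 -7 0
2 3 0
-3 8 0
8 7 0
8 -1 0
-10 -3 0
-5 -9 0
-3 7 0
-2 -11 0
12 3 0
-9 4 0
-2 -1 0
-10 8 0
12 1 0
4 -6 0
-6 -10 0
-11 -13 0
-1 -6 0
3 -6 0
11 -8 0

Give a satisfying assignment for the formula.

v1 = T, v2 = F, v3 = T, v4 = F, v5 = F, v6 = F, v7 = T, v8 = T, v9 = F, v10 = F, v11 = T, v12 = F, v13 = F

v5 occurs only negated in the remaining clauses — set v5 = False.
v6 occurs only negated in the remaining clauses — set v6 = False.
Branch on v1: take v1 = True.
  then v8 is forced to True.
  then v2 is forced to False.
  then v3 is forced to True.
  then v10 is forced to False.
  then v7 is forced to True.
  then v11 is forced to True.
  then v13 is forced to False.
Try v4 = False.
  then v9 is forced to False.
v12 is now unconstrained; take v12 = False.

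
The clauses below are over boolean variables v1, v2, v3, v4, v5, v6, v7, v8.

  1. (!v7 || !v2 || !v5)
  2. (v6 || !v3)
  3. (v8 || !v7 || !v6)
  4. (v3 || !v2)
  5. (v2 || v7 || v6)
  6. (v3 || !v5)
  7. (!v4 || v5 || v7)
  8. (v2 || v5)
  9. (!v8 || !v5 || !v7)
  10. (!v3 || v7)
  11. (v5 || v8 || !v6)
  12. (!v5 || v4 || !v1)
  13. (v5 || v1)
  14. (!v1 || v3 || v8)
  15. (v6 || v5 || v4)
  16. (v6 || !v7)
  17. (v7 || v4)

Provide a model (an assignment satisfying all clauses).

Try v1 = True.
Set v2 = True and propagate.
  then v3 is forced to True.
  then v6 is forced to True.
  then v7 is forced to True.
  then v5 is forced to False.
  then v8 is forced to True.
v4 is now unconstrained; take v4 = True.
Every clause has at least one true literal under this assignment.

v1=T  v2=T  v3=T  v4=T  v5=F  v6=T  v7=T  v8=T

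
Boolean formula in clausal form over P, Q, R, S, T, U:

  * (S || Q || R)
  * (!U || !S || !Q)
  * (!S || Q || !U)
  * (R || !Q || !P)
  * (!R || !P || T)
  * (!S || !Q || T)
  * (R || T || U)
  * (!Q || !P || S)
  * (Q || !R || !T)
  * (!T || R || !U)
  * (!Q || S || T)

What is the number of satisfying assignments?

11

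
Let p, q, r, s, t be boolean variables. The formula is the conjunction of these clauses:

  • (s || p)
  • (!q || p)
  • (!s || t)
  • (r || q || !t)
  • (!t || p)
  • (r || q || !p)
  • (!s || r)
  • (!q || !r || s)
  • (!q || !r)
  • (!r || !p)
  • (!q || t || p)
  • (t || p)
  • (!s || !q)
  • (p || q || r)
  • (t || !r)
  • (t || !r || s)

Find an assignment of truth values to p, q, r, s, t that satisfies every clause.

p=True, q=True, r=False, s=False, t=True

Check each clause:
  1. (s || p) — p is true.
  2. (!q || p) — p is true.
  3. (t || !s) — !s is true.
  4. (q || r || !t) — q is true.
  5. (!t || p) — p is true.
  6. (q || r || !p) — q is true.
  7. (r || !s) — !s is true.
  8. (s || !r || !q) — !r is true.
  9. (!r || !q) — !r is true.
  10. (!p || !r) — !r is true.
  11. (t || !q || p) — p is true.
  12. (p || t) — p is true.
  13. (!s || !q) — !s is true.
  14. (p || q || r) — p is true.
  15. (!r || t) — !r is true.
  16. (t || !r || s) — t is true.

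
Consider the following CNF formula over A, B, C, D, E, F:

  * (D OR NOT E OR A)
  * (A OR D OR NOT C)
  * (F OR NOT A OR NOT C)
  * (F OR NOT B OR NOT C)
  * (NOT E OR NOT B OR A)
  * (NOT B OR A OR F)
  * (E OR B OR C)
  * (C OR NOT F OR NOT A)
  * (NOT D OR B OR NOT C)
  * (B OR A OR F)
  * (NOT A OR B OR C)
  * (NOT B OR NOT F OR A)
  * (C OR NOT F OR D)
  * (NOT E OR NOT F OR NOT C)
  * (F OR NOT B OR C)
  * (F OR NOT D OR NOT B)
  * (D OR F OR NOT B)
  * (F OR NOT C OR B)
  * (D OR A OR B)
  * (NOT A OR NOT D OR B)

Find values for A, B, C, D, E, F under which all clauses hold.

A=True, B=True, C=True, D=True, E=False, F=True

Branch on A: take A = True.
For the remaining variables, B = True, C = True, D = True, E = False, F = True works.
Every clause has at least one true literal under this assignment.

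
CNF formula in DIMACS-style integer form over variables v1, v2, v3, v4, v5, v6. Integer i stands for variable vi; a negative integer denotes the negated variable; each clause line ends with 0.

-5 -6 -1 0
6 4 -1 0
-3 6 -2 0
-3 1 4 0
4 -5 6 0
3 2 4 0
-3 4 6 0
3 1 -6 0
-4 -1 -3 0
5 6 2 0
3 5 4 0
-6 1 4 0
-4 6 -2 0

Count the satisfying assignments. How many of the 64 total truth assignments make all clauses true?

Split on v4, then v6.
  v4=T, v6=T: v2 free; 3 ways for (v1,v3,v5) × 2^1 = 6.
  v4=T, v6=F: remaining (v1,v2,v3,v5) ∈ {(F,F,F,T); (F,F,T,T); (T,F,F,T)} — 3.
  v4=F, v6=T: remaining (v1,v2,v3,v5) ∈ {(T,F,T,F); (T,T,T,F)} — 2.
  v4=F, v6=F: a clause becomes empty — 0.
Total: 6 + 3 + 2 + 0 = 11.

11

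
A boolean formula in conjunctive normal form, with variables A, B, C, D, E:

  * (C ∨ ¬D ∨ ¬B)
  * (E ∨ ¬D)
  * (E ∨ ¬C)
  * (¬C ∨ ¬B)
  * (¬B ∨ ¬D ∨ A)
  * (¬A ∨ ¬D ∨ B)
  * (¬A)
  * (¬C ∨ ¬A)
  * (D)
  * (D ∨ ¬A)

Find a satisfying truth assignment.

A=False, B=False, C=False, D=True, E=True

Check each clause:
  1. (C ∨ ¬B ∨ ¬D) — ¬B is true.
  2. (E ∨ ¬D) — E is true.
  3. (¬C ∨ E) — ¬C is true.
  4. (¬C ∨ ¬B) — ¬C is true.
  5. (A ∨ ¬D ∨ ¬B) — ¬B is true.
  6. (¬A ∨ B ∨ ¬D) — ¬A is true.
  7. (¬A) — ¬A is true.
  8. (¬A ∨ ¬C) — ¬C is true.
  9. (D) — D is true.
  10. (¬A ∨ D) — D is true.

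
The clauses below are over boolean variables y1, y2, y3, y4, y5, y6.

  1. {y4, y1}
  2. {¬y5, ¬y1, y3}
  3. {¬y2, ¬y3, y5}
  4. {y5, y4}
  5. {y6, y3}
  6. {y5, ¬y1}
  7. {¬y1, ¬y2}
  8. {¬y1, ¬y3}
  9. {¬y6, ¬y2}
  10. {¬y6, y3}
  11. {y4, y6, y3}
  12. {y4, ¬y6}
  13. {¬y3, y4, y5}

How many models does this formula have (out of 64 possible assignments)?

5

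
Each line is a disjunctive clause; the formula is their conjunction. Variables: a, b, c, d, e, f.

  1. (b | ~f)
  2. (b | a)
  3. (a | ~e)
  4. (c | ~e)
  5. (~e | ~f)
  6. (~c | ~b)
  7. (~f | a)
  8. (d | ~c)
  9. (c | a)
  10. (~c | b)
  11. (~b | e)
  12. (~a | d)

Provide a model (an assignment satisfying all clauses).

d occurs only positively in the remaining clauses — set d = True.
Pure literal: f appears only negated; assign f = False.
Branch on a: take a = True.
The remaining clauses are satisfied by b = False, c = False, e = False.

a = 1, b = 0, c = 0, d = 1, e = 0, f = 0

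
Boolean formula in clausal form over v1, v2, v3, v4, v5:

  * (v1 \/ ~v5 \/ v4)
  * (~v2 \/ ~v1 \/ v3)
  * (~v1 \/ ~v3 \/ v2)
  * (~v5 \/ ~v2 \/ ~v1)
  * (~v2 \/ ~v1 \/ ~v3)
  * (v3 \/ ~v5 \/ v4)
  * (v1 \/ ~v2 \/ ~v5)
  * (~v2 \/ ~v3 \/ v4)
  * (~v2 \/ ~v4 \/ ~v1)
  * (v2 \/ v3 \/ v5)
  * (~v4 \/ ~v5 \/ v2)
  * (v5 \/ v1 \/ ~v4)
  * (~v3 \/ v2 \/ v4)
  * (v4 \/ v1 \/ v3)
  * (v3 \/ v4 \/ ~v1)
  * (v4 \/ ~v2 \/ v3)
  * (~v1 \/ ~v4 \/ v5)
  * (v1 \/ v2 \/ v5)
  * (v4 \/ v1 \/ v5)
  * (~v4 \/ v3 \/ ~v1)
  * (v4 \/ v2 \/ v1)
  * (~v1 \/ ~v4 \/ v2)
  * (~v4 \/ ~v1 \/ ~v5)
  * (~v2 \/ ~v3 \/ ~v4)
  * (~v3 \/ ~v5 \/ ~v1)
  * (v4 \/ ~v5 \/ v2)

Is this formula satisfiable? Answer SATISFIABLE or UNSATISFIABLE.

v1 = True:
  v2 = True:
    propagation gives v3=True; an empty clause results — contradiction.
  v2 = False:
    propagation gives v3=False, v5=True, v4=True; an empty clause results — contradiction.
v1 = False:
  v4 = True:
    propagation gives v5=True, v2=False; an empty clause results — contradiction.
  v4 = False:
    propagation gives v5=False; an empty clause results — contradiction.
Every branch closes, so no satisfying assignment exists.

UNSATISFIABLE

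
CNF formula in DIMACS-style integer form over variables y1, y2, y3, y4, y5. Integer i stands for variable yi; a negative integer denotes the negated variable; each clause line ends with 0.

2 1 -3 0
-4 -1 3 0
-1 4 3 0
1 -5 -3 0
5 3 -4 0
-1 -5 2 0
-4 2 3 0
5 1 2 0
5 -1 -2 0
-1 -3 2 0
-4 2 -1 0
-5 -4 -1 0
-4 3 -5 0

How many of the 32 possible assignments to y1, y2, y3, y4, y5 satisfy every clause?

6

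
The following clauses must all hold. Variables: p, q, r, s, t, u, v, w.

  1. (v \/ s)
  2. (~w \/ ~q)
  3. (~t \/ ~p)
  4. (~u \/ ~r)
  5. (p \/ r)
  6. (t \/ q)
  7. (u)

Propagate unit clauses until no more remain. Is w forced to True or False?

Unit clause (u) sets u = True.
(~u \/ ~r): since u = True, the clause reduces to (~r). r = False.
(p \/ r) with r = False leaves only p, so p = True.
From (~t \/ ~p) and p = True: t = False.
(q \/ t): since t = False, the clause reduces to (q). q = True.
In (~w \/ ~q), ~q is now false; ~w must hold, so w = False.

False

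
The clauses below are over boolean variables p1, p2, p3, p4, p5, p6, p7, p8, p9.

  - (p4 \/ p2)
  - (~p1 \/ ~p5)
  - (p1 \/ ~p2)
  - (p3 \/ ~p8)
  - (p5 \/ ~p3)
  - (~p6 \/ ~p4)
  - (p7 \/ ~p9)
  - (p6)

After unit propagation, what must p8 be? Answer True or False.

False

Unit clause (p6) sets p6 = True.
(~p4 \/ ~p6): since p6 = True, the clause reduces to (~p4). p4 = False.
(p2 \/ p4): since p4 = False, the clause reduces to (p2). p2 = True.
(~p2 \/ p1): since p2 = True, the clause reduces to (p1). p1 = True.
In (~p5 \/ ~p1), ~p1 is now false; ~p5 must hold, so p5 = False.
In (~p3 \/ p5), p5 is now false; ~p3 must hold, so p3 = False.
(p3 \/ ~p8) with p3 = False leaves only ~p8, so p8 = False.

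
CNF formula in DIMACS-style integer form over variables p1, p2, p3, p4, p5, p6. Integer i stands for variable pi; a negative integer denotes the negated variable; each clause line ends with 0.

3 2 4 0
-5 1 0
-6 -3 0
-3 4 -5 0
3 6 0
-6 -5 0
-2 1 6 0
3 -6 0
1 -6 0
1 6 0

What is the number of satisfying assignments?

6

The models are:
  p1=1 p2=0 p3=1 p4=0 p5=0 p6=0
  p1=1 p2=0 p3=1 p4=1 p5=0 p6=0
  p1=1 p2=0 p3=1 p4=1 p5=1 p6=0
  p1=1 p2=1 p3=1 p4=0 p5=0 p6=0
  p1=1 p2=1 p3=1 p4=1 p5=0 p6=0
  p1=1 p2=1 p3=1 p4=1 p5=1 p6=0
That's 6 in total.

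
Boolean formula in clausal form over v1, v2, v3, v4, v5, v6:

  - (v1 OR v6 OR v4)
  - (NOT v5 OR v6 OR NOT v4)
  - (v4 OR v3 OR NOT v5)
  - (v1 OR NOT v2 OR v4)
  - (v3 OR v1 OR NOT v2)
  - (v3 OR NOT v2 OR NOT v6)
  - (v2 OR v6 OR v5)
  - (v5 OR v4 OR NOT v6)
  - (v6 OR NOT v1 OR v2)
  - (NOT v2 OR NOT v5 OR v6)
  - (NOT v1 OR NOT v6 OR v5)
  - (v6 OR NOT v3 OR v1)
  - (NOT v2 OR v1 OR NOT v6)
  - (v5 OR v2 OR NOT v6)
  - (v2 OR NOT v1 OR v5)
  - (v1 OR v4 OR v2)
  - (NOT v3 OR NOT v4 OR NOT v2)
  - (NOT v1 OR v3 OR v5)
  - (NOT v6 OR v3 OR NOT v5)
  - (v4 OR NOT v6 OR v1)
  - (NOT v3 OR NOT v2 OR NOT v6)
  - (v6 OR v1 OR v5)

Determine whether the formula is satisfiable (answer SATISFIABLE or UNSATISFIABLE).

SATISFIABLE

Try v1 = False.
Try v2 = False.
  then v4 is forced to True.
The remaining clauses are satisfied by v3 = True, v5 = True, v6 = True.
Every clause has at least one true literal under this assignment.
So v1=F, v2=F, v3=T, v4=T, v5=T, v6=T is a satisfying assignment.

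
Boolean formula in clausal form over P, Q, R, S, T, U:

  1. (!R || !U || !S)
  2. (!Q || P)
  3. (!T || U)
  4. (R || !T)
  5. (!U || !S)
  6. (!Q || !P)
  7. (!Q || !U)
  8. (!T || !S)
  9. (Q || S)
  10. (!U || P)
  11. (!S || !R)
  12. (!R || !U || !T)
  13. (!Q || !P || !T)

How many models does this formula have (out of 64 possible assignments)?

2

Satisfying assignments:
  P=F Q=F R=F S=T T=F U=F
  P=T Q=F R=F S=T T=F U=F
That's 2 in total.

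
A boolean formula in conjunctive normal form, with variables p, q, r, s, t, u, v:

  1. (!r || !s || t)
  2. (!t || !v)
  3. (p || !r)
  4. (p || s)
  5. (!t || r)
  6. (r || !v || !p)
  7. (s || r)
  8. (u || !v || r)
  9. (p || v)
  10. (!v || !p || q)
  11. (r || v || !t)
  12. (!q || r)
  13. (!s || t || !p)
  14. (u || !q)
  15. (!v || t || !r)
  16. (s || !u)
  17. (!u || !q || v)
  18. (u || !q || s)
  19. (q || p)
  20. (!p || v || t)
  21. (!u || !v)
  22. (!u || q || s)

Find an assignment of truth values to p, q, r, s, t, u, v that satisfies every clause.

p=True, q=False, r=True, s=True, t=True, u=False, v=False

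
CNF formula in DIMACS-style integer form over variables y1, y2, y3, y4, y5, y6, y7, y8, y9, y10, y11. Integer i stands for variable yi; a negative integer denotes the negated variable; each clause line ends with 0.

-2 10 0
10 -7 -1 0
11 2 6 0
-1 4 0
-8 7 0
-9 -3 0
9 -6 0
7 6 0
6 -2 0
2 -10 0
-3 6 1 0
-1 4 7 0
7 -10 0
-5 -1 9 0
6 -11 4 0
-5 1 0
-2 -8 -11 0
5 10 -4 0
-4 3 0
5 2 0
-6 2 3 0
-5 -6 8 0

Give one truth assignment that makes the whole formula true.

y1=0  y2=1  y3=0  y4=0  y5=0  y6=1  y7=1  y8=1  y9=1  y10=1  y11=0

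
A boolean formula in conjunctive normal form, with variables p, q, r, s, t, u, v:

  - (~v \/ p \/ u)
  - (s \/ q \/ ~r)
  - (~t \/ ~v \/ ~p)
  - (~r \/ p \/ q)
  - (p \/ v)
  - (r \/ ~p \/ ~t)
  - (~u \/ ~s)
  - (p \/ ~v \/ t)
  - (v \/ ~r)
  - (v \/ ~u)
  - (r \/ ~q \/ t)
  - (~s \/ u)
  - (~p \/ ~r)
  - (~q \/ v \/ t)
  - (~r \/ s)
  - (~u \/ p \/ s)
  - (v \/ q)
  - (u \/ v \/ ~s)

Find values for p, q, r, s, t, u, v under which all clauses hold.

p = 1  q = 0  r = 0  s = 0  t = 0  u = 0  v = 1

Set p = True and propagate.
  then r is forced to False.
  then t is forced to False.
  then q is forced to False.
  then v is forced to True.
Branch on s: take s = False.
u is now unconstrained; take u = False.
Every clause has at least one true literal under this assignment.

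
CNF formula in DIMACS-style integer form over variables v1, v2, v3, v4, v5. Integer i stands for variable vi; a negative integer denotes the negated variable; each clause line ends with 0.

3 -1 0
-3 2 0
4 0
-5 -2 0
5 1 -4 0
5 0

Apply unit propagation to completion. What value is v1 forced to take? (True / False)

False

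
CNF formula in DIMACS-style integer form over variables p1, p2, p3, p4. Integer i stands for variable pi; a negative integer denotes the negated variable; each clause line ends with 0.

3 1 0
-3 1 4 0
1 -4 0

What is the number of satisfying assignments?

Split on p1, then p3.
  p1=1, p3=1: remaining (p2,p4) ∈ {(0,0); (0,1); (1,0); (1,1)} — 4.
  p1=1, p3=0: remaining (p2,p4) ∈ {(0,0); (0,1); (1,0); (1,1)} — 4.
  p1=0, p3=1: a clause becomes empty — 0.
  p1=0, p3=0: a clause becomes empty — 0.
Total: 4 + 4 + 0 + 0 = 8.

8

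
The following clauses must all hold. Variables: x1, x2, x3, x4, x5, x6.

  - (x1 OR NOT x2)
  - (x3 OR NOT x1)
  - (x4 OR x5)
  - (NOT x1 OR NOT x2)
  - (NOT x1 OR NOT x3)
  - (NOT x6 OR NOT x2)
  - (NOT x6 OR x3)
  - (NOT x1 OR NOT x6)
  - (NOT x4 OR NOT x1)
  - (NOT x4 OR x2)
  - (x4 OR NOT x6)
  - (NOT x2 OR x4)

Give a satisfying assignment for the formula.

x5 occurs only positively in the remaining clauses — set x5 = True.
Pure literal: x6 appears only negated; assign x6 = False.
Try x1 = False.
  then x2 is forced to False.
  then x4 is forced to False.
x3 is now unconstrained; take x3 = False.

x1 = 0, x2 = 0, x3 = 0, x4 = 0, x5 = 1, x6 = 0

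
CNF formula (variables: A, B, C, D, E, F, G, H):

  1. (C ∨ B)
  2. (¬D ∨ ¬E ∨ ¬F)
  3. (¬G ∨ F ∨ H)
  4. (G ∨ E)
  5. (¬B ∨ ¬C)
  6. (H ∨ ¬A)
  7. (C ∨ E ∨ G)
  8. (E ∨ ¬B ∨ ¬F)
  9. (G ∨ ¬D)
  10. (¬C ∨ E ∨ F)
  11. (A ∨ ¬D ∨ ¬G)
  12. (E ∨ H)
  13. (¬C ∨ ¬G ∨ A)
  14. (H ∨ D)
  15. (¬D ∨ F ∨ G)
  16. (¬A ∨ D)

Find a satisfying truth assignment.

Pure literal: H appears only positively; assign H = True.
Branch on A: take A = True.
  then D is forced to True.
  then G is forced to True.
Try B = False.
  then C is forced to True.
For the remaining variables, E = True, F = False works.
Check each clause:
  1. (B ∨ C) — C is true.
  2. (¬D ∨ ¬F ∨ ¬E) — ¬F is true.
  3. (H ∨ F ∨ ¬G) — H is true.
  4. (G ∨ E) — E is true.
  5. (¬C ∨ ¬B) — ¬B is true.
  6. (¬A ∨ H) — H is true.
  7. (G ∨ C ∨ E) — C is true.
  8. (¬F ∨ ¬B ∨ E) — ¬F is true.
  9. (G ∨ ¬D) — G is true.
  10. (E ∨ F ∨ ¬C) — E is true.
  11. (¬D ∨ A ∨ ¬G) — A is true.
  12. (E ∨ H) — H is true.
  13. (¬C ∨ ¬G ∨ A) — A is true.
  14. (H ∨ D) — H is true.
  15. (G ∨ ¬D ∨ F) — G is true.
  16. (D ∨ ¬A) — D is true.

A=1, B=0, C=1, D=1, E=1, F=0, G=1, H=1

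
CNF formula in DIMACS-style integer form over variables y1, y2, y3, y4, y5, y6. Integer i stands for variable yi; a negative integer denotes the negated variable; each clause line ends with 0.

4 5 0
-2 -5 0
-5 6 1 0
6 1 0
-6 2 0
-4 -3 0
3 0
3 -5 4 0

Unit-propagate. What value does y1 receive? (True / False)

True

(y3) is a unit clause: y3 = True.
In (NOT y3 OR NOT y4), NOT y3 is now false; NOT y4 must hold, so y4 = False.
From (y5 OR y4) and y4 = False: y5 = True.
From (NOT y2 OR NOT y5) and y5 = True: y2 = False.
In (y2 OR NOT y6), y2 is now false; NOT y6 must hold, so y6 = False.
(NOT y5 OR y1 OR y6): since y5 = True, y6 = False, the clause reduces to (y1). y1 = True.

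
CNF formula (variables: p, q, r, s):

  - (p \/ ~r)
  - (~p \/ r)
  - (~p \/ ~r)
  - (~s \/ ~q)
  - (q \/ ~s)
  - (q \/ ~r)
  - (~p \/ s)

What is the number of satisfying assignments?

Satisfying assignments:
  p=F q=F r=F s=F
  p=F q=T r=F s=F
That's 2 in total.

2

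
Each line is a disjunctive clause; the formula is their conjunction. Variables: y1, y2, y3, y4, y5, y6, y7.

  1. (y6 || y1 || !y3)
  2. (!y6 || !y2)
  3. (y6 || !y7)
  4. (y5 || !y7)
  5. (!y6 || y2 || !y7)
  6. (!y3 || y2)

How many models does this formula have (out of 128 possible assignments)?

28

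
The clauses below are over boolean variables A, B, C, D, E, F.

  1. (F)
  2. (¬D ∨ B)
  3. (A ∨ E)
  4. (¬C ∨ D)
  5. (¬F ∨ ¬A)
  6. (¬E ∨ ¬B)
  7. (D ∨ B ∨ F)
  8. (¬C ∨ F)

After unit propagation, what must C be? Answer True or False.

Unit clause (F) sets F = True.
(¬A ∨ ¬F) with F = True leaves only ¬A, so A = False.
(E ∨ A) with A = False leaves only E, so E = True.
From (¬E ∨ ¬B) and E = True: B = False.
(B ∨ ¬D) with B = False leaves only ¬D, so D = False.
(D ∨ ¬C) with D = False leaves only ¬C, so C = False.

False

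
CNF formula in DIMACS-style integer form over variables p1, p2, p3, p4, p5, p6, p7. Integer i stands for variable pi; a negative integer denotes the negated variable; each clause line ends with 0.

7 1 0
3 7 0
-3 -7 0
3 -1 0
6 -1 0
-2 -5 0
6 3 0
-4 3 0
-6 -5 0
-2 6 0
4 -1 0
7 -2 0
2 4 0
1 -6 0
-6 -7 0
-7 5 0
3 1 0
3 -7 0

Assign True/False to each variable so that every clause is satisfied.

Try p1 = True.
  then p3 is forced to True.
  then p7 is forced to False.
  then p6 is forced to True.
  then p5 is forced to False.
  then p4 is forced to True.
  then p2 is forced to False.
Every clause has at least one true literal under this assignment.

p1=True  p2=False  p3=True  p4=True  p5=False  p6=True  p7=False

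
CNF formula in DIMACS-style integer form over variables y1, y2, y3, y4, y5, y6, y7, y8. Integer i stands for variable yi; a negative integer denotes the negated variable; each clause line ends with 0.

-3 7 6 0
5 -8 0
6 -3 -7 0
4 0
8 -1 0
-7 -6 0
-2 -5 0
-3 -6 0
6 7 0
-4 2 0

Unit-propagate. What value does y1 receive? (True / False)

(y4) is a unit clause: y4 = True.
(y2 OR NOT y4) with y4 = True leaves only y2, so y2 = True.
In (NOT y5 OR NOT y2), NOT y2 is now false; NOT y5 must hold, so y5 = False.
From (y5 OR NOT y8) and y5 = False: y8 = False.
(NOT y1 OR y8) with y8 = False leaves only NOT y1, so y1 = False.

False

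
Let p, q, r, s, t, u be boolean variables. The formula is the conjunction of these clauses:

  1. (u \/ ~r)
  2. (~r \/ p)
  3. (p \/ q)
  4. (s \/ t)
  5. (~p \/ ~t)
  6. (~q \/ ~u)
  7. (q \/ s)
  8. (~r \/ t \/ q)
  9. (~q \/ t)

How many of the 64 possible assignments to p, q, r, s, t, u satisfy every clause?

4

Satisfying assignments:
  p=F q=T r=F s=F t=T u=F
  p=F q=T r=F s=T t=T u=F
  p=T q=F r=F s=T t=F u=F
  p=T q=F r=F s=T t=F u=T
Count: 4.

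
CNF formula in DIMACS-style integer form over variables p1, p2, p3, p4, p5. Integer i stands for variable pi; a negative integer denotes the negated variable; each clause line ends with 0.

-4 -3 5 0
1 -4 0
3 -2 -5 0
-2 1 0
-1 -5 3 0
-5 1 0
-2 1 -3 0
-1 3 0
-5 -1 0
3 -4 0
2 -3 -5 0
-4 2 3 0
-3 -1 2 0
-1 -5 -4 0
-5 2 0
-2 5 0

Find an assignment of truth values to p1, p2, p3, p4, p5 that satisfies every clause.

Pure literal: p4 appears only negated; assign p4 = False.
Set p1 = False and propagate.
  then p2 is forced to False.
  then p5 is forced to False.
p3 is now unconstrained; take p3 = False.
Every clause has at least one true literal under this assignment.

p1 = 0, p2 = 0, p3 = 0, p4 = 0, p5 = 0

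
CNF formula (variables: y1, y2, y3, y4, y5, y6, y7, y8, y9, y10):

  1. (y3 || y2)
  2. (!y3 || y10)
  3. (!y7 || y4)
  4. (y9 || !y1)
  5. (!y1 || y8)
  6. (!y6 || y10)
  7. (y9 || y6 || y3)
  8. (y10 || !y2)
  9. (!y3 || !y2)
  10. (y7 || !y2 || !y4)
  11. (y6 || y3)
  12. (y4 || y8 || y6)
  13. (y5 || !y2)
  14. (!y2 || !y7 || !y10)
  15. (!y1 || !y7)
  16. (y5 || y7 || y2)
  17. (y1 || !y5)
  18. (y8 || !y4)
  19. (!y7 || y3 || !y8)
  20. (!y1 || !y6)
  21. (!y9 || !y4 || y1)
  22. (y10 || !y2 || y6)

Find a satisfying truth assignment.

y1=True, y2=False, y3=True, y4=True, y5=True, y6=False, y7=False, y8=True, y9=True, y10=True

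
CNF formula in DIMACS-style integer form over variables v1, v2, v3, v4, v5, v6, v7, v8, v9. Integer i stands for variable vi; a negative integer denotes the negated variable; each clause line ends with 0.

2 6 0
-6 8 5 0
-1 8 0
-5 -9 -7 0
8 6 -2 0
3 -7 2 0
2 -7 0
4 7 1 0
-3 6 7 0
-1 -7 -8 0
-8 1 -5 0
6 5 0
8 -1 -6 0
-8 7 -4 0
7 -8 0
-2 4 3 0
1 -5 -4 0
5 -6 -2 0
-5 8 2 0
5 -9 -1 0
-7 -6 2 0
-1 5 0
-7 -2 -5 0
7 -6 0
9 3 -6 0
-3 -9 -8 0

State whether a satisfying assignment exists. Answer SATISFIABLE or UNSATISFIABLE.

v7 = True:
  propagation gives v2=True, v5=False, v6=True; an empty clause results — contradiction.
v7 = False:
  propagation gives v8=False, v1=False, v4=True, v5=False; an empty clause results — contradiction.
Every branch closes, so no satisfying assignment exists.

UNSATISFIABLE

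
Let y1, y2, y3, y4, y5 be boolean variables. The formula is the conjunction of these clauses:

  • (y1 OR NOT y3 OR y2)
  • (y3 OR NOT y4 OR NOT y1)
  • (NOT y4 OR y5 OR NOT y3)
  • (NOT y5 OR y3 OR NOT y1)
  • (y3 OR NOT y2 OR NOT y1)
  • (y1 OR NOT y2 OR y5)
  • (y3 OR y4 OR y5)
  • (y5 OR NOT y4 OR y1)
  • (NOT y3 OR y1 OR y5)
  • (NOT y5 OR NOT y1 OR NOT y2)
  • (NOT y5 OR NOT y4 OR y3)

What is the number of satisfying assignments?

8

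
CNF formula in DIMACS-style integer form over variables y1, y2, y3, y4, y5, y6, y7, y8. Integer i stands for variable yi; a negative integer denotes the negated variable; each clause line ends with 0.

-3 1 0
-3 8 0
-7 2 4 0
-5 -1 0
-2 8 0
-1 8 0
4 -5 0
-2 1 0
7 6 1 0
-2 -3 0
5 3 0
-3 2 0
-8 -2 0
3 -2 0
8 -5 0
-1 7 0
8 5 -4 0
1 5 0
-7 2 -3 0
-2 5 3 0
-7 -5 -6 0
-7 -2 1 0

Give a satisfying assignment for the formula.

y1=F  y2=F  y3=F  y4=T  y5=T  y6=F  y7=T  y8=T

Set y1 = False and propagate.
  then y3 is forced to False.
  then y2 is forced to False.
  then y5 is forced to True.
  then y4 is forced to True.
  then y8 is forced to True.
Try y6 = False.
  then y7 is forced to True.
Every clause has at least one true literal under this assignment.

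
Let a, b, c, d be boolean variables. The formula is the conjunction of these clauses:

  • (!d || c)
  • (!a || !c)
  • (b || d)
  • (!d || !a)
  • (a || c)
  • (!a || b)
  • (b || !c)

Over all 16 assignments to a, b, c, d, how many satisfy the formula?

3

The models are:
  a=0 b=1 c=1 d=0
  a=0 b=1 c=1 d=1
  a=1 b=1 c=0 d=0
That's 3 in total.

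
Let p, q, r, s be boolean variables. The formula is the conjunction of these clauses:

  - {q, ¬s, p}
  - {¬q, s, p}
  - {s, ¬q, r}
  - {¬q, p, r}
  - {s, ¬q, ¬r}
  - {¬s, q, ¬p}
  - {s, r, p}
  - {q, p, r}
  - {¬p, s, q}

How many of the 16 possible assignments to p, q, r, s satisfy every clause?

Satisfying assignments:
  p=0 q=0 r=1 s=0
  p=0 q=1 r=1 s=1
  p=1 q=1 r=0 s=1
  p=1 q=1 r=1 s=1
Count: 4.

4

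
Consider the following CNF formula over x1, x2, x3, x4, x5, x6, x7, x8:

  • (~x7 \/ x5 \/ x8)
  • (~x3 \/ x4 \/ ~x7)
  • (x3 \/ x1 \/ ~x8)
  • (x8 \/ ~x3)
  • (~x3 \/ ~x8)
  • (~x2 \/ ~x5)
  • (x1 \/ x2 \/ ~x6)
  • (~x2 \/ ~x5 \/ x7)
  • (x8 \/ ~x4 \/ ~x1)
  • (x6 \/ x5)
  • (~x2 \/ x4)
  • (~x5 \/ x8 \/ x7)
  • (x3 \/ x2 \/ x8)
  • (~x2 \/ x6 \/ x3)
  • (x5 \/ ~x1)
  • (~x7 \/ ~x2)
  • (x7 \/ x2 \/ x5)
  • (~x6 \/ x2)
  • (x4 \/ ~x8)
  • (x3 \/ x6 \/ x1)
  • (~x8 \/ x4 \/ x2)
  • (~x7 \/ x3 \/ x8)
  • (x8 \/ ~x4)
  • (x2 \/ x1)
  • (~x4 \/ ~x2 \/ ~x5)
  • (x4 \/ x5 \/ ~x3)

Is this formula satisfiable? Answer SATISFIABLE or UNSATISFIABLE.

SATISFIABLE

Branch on x1: take x1 = True.
  then x5 is forced to True.
  then x2 is forced to False.
  then x6 is forced to False.
Set x3 = False and propagate.
  then x8 is forced to True.
  then x4 is forced to True.
x7 is now unconstrained; take x7 = True.
Every clause has at least one true literal under this assignment.
So x1=T, x2=F, x3=F, x4=T, x5=T, x6=F, x7=T, x8=T is a satisfying assignment.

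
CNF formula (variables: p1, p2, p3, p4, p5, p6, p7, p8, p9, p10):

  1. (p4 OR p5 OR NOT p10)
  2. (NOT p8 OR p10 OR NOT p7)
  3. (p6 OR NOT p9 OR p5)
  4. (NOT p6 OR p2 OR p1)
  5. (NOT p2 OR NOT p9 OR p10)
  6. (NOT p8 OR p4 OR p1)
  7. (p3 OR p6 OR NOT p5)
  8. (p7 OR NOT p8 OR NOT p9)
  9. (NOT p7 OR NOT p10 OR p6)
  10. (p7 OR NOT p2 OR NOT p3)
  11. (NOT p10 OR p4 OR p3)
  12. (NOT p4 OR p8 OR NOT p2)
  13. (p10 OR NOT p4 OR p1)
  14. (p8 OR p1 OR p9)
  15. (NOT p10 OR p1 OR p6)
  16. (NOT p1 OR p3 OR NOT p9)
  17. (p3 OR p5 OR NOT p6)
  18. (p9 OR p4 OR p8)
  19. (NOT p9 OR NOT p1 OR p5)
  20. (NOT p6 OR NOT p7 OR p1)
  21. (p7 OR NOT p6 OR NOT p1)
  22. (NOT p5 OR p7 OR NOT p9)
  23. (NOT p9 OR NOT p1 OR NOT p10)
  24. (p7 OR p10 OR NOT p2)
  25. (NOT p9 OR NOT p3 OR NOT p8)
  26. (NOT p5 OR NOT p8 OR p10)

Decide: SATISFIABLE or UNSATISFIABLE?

SATISFIABLE

Set p1 = True and propagate.
Try p2 = False.
The remaining clauses are satisfied by p3 = False, p4 = True, p5 = True, p6 = True, p7 = True, p8 = True, p9 = False, p10 = True.
So p1 = 1, p2 = 0, p3 = 0, p4 = 1, p5 = 1, p6 = 1, p7 = 1, p8 = 1, p9 = 0, p10 = 1 is a satisfying assignment.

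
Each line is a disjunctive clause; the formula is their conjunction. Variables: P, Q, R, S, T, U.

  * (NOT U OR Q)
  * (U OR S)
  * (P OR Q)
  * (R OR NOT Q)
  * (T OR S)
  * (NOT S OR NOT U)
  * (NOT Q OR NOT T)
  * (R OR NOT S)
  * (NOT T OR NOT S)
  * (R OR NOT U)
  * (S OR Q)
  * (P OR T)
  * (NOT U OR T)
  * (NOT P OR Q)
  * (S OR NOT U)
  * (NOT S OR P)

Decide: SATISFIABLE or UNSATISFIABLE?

SATISFIABLE

R occurs only positively in the remaining clauses — set R = True.
Set P = True and propagate.
  then Q is forced to True.
  then T is forced to False.
  then S is forced to True.
  then U is forced to False.
So P=T, Q=T, R=T, S=T, T=F, U=F is a satisfying assignment.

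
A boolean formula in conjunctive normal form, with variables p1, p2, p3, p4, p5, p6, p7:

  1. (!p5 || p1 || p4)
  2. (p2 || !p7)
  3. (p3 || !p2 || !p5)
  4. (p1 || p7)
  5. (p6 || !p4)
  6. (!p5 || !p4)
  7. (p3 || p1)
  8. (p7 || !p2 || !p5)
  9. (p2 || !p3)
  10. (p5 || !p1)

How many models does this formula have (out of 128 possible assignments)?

Split on p5, then p1.
  p5=1, p1=1: remaining (p2,p3,p4,p6,p7) ∈ {(0,0,0,0,0); (0,0,0,1,0); (1,1,0,0,1); (1,1,0,1,1)} — 4.
  p5=1, p1=0: a clause becomes empty — 0.
  p5=0, p1=1: a clause becomes empty — 0.
  p5=0, p1=0: remaining (p2,p3,p4,p6,p7) ∈ {(1,1,0,0,1); (1,1,0,1,1); (1,1,1,1,1)} — 3.
Total: 4 + 0 + 0 + 3 = 7.

7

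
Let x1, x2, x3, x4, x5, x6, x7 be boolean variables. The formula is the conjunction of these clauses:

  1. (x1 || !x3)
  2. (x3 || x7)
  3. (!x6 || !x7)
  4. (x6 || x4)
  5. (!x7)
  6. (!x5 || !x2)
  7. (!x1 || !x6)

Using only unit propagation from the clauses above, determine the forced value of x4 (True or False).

True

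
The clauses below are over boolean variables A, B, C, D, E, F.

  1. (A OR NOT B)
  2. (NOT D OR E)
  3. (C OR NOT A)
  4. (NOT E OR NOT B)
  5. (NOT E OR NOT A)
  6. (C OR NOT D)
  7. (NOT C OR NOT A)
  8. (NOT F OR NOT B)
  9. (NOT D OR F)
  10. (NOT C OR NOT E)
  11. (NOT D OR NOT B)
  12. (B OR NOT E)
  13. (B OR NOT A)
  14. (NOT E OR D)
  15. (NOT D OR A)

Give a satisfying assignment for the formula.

A = F, B = F, C = F, D = F, E = F, F = F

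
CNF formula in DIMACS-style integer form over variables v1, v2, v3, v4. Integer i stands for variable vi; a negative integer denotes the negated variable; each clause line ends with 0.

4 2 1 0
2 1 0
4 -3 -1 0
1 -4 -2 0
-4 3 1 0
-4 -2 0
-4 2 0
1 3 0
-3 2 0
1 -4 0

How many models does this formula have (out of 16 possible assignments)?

3

Satisfying assignments:
  v1=F v2=T v3=T v4=F
  v1=T v2=F v3=F v4=F
  v1=T v2=T v3=F v4=F
That's 3 in total.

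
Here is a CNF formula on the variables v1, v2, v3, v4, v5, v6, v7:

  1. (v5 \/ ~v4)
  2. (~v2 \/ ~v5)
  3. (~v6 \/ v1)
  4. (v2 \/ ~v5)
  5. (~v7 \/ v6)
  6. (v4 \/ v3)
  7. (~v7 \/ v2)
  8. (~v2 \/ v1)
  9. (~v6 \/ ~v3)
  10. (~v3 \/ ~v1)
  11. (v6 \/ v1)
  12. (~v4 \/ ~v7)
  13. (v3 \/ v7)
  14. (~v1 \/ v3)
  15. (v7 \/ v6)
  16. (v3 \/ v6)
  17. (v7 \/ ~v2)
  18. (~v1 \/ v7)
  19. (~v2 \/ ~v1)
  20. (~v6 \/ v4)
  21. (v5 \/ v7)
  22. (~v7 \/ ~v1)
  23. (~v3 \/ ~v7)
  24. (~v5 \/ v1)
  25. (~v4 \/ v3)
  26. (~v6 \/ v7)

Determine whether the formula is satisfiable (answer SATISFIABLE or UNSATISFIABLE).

UNSATISFIABLE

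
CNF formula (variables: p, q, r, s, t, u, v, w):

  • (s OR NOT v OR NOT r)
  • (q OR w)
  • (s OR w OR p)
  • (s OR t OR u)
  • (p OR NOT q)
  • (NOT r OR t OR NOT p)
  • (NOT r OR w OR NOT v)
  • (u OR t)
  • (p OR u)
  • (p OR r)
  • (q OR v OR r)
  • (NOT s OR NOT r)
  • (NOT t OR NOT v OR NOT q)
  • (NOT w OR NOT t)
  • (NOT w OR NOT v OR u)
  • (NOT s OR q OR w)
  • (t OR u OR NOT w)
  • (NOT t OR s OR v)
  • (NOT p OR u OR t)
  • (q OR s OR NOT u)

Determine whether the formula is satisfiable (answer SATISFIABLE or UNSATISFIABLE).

SATISFIABLE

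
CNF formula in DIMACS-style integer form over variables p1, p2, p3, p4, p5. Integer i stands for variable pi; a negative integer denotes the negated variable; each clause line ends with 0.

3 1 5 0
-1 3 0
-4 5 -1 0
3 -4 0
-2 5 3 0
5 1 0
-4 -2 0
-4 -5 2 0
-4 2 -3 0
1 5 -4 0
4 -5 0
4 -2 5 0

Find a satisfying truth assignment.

p1=True, p2=False, p3=True, p4=False, p5=False

Branch on p1: take p1 = True.
  then p3 is forced to True.
Branch on p2: take p2 = False.
  then p4 is forced to False.
  then p5 is forced to False.
Every clause has at least one true literal under this assignment.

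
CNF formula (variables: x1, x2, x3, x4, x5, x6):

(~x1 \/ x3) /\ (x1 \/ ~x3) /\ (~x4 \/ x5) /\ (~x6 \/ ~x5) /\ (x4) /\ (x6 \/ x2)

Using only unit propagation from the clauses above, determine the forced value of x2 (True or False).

True

Unit clause (x4) sets x4 = True.
(x5 \/ ~x4) with x4 = True leaves only x5, so x5 = True.
(~x5 \/ ~x6) with x5 = True leaves only ~x6, so x6 = False.
(x2 \/ x6) with x6 = False leaves only x2, so x2 = True.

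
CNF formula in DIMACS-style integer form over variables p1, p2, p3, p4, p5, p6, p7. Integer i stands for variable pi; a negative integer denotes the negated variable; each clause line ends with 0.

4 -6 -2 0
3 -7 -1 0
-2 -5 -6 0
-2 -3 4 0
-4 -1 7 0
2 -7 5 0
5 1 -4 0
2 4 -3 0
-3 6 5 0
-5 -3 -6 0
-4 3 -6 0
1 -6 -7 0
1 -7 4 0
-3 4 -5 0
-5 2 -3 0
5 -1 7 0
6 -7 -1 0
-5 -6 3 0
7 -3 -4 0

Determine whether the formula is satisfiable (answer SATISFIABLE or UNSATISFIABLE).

SATISFIABLE

Set p1 = False and propagate.
Branch on p2: take p2 = False.
The remaining clauses are satisfied by p3 = False, p4 = True, p5 = True, p6 = False, p7 = True.
So p1=False, p2=False, p3=False, p4=True, p5=True, p6=False, p7=True is a satisfying assignment.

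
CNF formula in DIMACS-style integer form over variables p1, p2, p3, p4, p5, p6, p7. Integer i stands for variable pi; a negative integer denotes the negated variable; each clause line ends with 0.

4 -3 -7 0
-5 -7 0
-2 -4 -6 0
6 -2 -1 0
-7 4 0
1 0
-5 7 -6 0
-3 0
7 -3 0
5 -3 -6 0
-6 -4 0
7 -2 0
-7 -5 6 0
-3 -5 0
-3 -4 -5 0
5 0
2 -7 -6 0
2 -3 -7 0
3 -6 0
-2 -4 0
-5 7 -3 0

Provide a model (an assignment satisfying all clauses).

p1=T  p2=F  p3=F  p4=T  p5=T  p6=F  p7=F

Unit propagation: (p1) forces p1 = True.
Unit propagation: (!p3) forces p3 = False.
(p5) is a unit clause, so p5 = True.
Unit propagation: (!p7) forces p7 = False.
(!p6) is a unit clause, so p6 = False.
(!p2) is a unit clause, so p2 = False.
p4 is now unconstrained; take p4 = True.
Every clause has at least one true literal under this assignment.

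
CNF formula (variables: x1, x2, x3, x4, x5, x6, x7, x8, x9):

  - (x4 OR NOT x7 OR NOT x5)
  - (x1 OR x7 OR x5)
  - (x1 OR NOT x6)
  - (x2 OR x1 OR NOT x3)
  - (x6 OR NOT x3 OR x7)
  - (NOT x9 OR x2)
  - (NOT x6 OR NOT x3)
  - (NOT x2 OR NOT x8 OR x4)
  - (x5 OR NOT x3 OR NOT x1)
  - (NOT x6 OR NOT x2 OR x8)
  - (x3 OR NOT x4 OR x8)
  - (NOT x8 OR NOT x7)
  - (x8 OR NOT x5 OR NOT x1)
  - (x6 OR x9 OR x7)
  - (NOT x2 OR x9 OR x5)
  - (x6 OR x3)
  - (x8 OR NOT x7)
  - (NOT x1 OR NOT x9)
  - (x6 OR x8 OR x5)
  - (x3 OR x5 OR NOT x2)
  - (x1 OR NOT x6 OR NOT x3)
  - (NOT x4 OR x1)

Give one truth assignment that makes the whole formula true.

x1=T, x2=F, x3=F, x4=F, x5=T, x6=T, x7=F, x8=T, x9=F

Try x1 = True.
  then x9 is forced to False.
For the remaining variables, x2 = False, x3 = False, x4 = False, x5 = True, x6 = True, x7 = False, x8 = True works.
Every clause has at least one true literal under this assignment.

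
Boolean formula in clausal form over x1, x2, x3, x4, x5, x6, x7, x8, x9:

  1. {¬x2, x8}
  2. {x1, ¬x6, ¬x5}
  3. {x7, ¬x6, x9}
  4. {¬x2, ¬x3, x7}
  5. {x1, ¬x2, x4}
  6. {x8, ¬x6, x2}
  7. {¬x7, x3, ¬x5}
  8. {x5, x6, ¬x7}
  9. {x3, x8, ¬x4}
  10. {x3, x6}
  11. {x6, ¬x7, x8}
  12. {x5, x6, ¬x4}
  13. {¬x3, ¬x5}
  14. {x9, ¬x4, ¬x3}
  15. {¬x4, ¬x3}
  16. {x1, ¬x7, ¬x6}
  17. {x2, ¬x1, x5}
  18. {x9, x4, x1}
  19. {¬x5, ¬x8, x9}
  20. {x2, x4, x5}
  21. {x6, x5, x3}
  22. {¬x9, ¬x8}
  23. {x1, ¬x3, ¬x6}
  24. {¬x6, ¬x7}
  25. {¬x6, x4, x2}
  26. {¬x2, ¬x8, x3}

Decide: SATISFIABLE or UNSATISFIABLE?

UNSATISFIABLE

x6 = True:
  propagation gives x7=False, x9=True, x8=False, x2=False; an empty clause results — contradiction.
x6 = False:
  propagation gives x3=True, x5=False, x7=False, x2=False; an empty clause results — contradiction.
Every branch closes, so no satisfying assignment exists.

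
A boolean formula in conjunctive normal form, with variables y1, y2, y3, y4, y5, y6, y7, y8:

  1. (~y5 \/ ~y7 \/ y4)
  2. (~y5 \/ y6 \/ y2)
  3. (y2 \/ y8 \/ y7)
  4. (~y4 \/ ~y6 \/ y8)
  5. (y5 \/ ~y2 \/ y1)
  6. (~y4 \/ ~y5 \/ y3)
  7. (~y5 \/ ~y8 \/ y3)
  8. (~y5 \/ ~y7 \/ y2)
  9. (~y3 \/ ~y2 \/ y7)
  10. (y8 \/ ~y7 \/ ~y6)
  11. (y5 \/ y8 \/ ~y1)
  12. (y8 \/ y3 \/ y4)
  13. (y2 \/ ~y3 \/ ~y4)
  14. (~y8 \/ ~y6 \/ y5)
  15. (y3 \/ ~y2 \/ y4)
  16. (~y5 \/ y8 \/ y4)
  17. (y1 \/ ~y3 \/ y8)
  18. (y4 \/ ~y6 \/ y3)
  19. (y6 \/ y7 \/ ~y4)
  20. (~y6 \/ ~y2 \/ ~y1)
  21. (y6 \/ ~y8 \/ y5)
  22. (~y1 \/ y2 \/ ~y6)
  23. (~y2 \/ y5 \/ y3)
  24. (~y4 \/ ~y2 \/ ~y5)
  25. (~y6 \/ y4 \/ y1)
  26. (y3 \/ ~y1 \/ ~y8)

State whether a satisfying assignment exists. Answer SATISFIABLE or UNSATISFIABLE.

Branch on y1: take y1 = False.
Branch on y2: take y2 = False.
For the remaining variables, y3 = False, y4 = True, y5 = False, y6 = False, y7 = True, y8 = False works.
So y1=F, y2=F, y3=F, y4=T, y5=F, y6=F, y7=T, y8=F is a satisfying assignment.

SATISFIABLE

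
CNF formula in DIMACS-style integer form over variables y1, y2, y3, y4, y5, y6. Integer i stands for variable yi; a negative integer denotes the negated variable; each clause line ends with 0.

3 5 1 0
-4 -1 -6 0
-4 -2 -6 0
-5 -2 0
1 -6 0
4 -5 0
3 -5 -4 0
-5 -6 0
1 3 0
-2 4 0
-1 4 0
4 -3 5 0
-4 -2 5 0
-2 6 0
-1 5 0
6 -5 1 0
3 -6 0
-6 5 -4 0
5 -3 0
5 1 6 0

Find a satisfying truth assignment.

y1 = True, y2 = False, y3 = True, y4 = True, y5 = True, y6 = False

y2 occurs only negated in the remaining clauses — set y2 = False.
Try y1 = True.
  then y4 is forced to True.
  then y6 is forced to False.
  then y5 is forced to True.
  then y3 is forced to True.
Check each clause:
  1. (y1 ∨ y3 ∨ y5) — y1 is true.
  2. (¬y6 ∨ ¬y4 ∨ ¬y1) — ¬y6 is true.
  3. (¬y6 ∨ ¬y4 ∨ ¬y2) — ¬y6 is true.
  4. (¬y2 ∨ ¬y5) — ¬y2 is true.
  5. (¬y6 ∨ y1) — y1 is true.
  6. (y4 ∨ ¬y5) — y4 is true.
  7. (¬y4 ∨ y3 ∨ ¬y5) — y3 is true.
  8. (¬y5 ∨ ¬y6) — ¬y6 is true.
  9. (y3 ∨ y1) — y1 is true.
  10. (¬y2 ∨ y4) — y4 is true.
  11. (y4 ∨ ¬y1) — y4 is true.
  12. (y5 ∨ ¬y3 ∨ y4) — y5 is true.
  13. (¬y4 ∨ y5 ∨ ¬y2) — y5 is true.
  14. (¬y2 ∨ y6) — ¬y2 is true.
  15. (¬y1 ∨ y5) — y5 is true.
  16. (y1 ∨ y6 ∨ ¬y5) — y1 is true.
  17. (¬y6 ∨ y3) — ¬y6 is true.
  18. (y5 ∨ ¬y4 ∨ ¬y6) — ¬y6 is true.
  19. (¬y3 ∨ y5) — y5 is true.
  20. (y5 ∨ y1 ∨ y6) — y1 is true.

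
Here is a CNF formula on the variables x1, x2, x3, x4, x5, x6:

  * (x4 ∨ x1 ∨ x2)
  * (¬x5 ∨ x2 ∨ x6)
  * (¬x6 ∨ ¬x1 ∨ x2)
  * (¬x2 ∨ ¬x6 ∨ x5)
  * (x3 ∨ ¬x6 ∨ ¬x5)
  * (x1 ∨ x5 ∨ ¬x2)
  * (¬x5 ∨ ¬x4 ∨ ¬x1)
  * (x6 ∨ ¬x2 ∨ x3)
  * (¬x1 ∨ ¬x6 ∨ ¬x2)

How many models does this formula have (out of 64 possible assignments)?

16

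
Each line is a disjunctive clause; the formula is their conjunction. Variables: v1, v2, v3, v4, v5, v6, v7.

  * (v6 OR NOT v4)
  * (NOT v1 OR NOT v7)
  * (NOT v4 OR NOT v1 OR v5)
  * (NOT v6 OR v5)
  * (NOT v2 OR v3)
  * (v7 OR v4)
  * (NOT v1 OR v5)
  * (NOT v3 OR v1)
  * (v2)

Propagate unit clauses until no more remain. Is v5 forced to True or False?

(v2) stands alone — v2 = True.
In (v3 OR NOT v2), NOT v2 is now false; v3 must hold, so v3 = True.
In (NOT v3 OR v1), NOT v3 is now false; v1 must hold, so v1 = True.
(NOT v1 OR NOT v7) with v1 = True leaves only NOT v7, so v7 = False.
(v4 OR v7): since v7 = False, the clause reduces to (v4). v4 = True.
(v6 OR NOT v4): since v4 = True, the clause reduces to (v6). v6 = True.
(NOT v4 OR NOT v1 OR v5) with v4 = True, v1 = True leaves only v5, so v5 = True.

True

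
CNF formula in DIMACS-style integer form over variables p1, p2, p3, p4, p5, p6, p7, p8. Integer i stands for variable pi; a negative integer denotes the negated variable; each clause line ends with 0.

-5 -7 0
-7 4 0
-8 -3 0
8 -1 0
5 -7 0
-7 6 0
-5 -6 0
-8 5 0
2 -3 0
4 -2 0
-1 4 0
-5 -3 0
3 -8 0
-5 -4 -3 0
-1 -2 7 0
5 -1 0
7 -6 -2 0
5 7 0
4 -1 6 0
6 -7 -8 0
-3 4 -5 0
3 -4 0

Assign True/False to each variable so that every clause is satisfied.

Pure literal: p1 appears only negated; assign p1 = False.
Try p2 = False.
  then p3 is forced to False.
  then p8 is forced to False.
  then p4 is forced to False.
  then p7 is forced to False.
  then p5 is forced to True.
  then p6 is forced to False.
Every clause has at least one true literal under this assignment.

p1 = F  p2 = F  p3 = F  p4 = F  p5 = T  p6 = F  p7 = F  p8 = F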